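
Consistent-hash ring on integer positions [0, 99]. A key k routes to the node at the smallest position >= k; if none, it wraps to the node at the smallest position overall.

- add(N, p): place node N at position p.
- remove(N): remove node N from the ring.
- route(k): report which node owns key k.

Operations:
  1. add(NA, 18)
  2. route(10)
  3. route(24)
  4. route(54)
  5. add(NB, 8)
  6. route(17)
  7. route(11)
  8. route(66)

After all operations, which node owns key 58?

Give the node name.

Answer: NB

Derivation:
Op 1: add NA@18 -> ring=[18:NA]
Op 2: route key 10: smallest pos >= 10 is 18 -> NA
Op 3: route key 24: none >= 24, wrap to smallest pos 18 -> NA
Op 4: route key 54: none >= 54, wrap to smallest pos 18 -> NA
Op 5: add NB@8 -> ring=[8:NB,18:NA]
Op 6: route key 17: smallest pos >= 17 is 18 -> NA
Op 7: route key 11: smallest pos >= 11 is 18 -> NA
Op 8: route key 66: none >= 66, wrap to smallest pos 8 -> NB
Final route key 58: none >= 58, wrap to smallest pos 8 -> NB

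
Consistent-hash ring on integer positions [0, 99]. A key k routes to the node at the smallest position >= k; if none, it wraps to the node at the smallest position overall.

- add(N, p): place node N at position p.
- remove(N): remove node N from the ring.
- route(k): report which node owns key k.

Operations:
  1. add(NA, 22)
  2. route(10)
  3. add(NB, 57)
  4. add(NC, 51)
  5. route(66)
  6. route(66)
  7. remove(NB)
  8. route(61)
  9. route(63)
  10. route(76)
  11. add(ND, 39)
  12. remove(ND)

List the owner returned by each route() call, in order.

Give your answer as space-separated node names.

Answer: NA NA NA NA NA NA

Derivation:
Op 1: add NA@22 -> ring=[22:NA]
Op 2: route key 10: smallest pos >= 10 is 22 -> NA
Op 3: add NB@57 -> ring=[22:NA,57:NB]
Op 4: add NC@51 -> ring=[22:NA,51:NC,57:NB]
Op 5: route key 66: none >= 66, wrap to smallest pos 22 -> NA
Op 6: route key 66: none >= 66, wrap to smallest pos 22 -> NA
Op 7: remove NB -> ring=[22:NA,51:NC]
Op 8: route key 61: none >= 61, wrap to smallest pos 22 -> NA
Op 9: route key 63: none >= 63, wrap to smallest pos 22 -> NA
Op 10: route key 76: none >= 76, wrap to smallest pos 22 -> NA
Op 11: add ND@39 -> ring=[22:NA,39:ND,51:NC]
Op 12: remove ND -> ring=[22:NA,51:NC]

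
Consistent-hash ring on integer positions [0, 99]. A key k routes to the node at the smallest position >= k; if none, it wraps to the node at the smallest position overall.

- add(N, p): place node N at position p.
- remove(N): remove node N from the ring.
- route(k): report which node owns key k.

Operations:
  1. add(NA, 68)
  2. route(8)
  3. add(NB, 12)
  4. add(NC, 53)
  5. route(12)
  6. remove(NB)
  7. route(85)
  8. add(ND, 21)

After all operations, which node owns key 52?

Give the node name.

Op 1: add NA@68 -> ring=[68:NA]
Op 2: route key 8: smallest pos >= 8 is 68 -> NA
Op 3: add NB@12 -> ring=[12:NB,68:NA]
Op 4: add NC@53 -> ring=[12:NB,53:NC,68:NA]
Op 5: route key 12: smallest pos >= 12 is 12 -> NB
Op 6: remove NB -> ring=[53:NC,68:NA]
Op 7: route key 85: none >= 85, wrap to smallest pos 53 -> NC
Op 8: add ND@21 -> ring=[21:ND,53:NC,68:NA]
Final route key 52: smallest pos >= 52 is 53 -> NC

Answer: NC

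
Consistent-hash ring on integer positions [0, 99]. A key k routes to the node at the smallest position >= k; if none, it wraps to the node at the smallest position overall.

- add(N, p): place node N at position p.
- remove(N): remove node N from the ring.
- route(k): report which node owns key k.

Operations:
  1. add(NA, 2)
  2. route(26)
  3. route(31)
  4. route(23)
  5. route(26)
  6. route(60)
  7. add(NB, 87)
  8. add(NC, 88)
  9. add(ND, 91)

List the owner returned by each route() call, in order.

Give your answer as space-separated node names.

Op 1: add NA@2 -> ring=[2:NA]
Op 2: route key 26: none >= 26, wrap to smallest pos 2 -> NA
Op 3: route key 31: none >= 31, wrap to smallest pos 2 -> NA
Op 4: route key 23: none >= 23, wrap to smallest pos 2 -> NA
Op 5: route key 26: none >= 26, wrap to smallest pos 2 -> NA
Op 6: route key 60: none >= 60, wrap to smallest pos 2 -> NA
Op 7: add NB@87 -> ring=[2:NA,87:NB]
Op 8: add NC@88 -> ring=[2:NA,87:NB,88:NC]
Op 9: add ND@91 -> ring=[2:NA,87:NB,88:NC,91:ND]

Answer: NA NA NA NA NA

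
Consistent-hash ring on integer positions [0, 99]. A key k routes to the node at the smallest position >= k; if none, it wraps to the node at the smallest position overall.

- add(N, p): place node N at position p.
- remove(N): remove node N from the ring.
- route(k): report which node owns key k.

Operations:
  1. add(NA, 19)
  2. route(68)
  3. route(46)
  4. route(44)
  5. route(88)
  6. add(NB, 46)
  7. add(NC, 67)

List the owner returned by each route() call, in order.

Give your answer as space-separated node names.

Answer: NA NA NA NA

Derivation:
Op 1: add NA@19 -> ring=[19:NA]
Op 2: route key 68: none >= 68, wrap to smallest pos 19 -> NA
Op 3: route key 46: none >= 46, wrap to smallest pos 19 -> NA
Op 4: route key 44: none >= 44, wrap to smallest pos 19 -> NA
Op 5: route key 88: none >= 88, wrap to smallest pos 19 -> NA
Op 6: add NB@46 -> ring=[19:NA,46:NB]
Op 7: add NC@67 -> ring=[19:NA,46:NB,67:NC]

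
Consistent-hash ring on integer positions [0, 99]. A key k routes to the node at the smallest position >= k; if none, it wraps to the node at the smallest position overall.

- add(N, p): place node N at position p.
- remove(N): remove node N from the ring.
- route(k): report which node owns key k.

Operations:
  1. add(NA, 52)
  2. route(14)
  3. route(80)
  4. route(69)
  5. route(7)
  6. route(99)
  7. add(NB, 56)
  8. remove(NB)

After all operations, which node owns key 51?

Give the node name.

Op 1: add NA@52 -> ring=[52:NA]
Op 2: route key 14: smallest pos >= 14 is 52 -> NA
Op 3: route key 80: none >= 80, wrap to smallest pos 52 -> NA
Op 4: route key 69: none >= 69, wrap to smallest pos 52 -> NA
Op 5: route key 7: smallest pos >= 7 is 52 -> NA
Op 6: route key 99: none >= 99, wrap to smallest pos 52 -> NA
Op 7: add NB@56 -> ring=[52:NA,56:NB]
Op 8: remove NB -> ring=[52:NA]
Final route key 51: smallest pos >= 51 is 52 -> NA

Answer: NA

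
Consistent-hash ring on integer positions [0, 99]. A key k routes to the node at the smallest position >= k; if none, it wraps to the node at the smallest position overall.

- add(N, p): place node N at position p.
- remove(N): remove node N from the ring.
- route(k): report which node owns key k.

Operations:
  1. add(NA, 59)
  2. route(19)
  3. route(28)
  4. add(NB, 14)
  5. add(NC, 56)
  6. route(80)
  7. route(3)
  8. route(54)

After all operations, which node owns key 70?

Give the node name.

Op 1: add NA@59 -> ring=[59:NA]
Op 2: route key 19: smallest pos >= 19 is 59 -> NA
Op 3: route key 28: smallest pos >= 28 is 59 -> NA
Op 4: add NB@14 -> ring=[14:NB,59:NA]
Op 5: add NC@56 -> ring=[14:NB,56:NC,59:NA]
Op 6: route key 80: none >= 80, wrap to smallest pos 14 -> NB
Op 7: route key 3: smallest pos >= 3 is 14 -> NB
Op 8: route key 54: smallest pos >= 54 is 56 -> NC
Final route key 70: none >= 70, wrap to smallest pos 14 -> NB

Answer: NB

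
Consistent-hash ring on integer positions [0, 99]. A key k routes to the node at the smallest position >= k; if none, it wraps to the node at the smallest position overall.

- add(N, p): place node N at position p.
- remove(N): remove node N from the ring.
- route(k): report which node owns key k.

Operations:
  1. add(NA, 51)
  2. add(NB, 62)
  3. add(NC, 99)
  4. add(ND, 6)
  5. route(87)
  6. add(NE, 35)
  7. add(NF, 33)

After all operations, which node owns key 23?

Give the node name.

Op 1: add NA@51 -> ring=[51:NA]
Op 2: add NB@62 -> ring=[51:NA,62:NB]
Op 3: add NC@99 -> ring=[51:NA,62:NB,99:NC]
Op 4: add ND@6 -> ring=[6:ND,51:NA,62:NB,99:NC]
Op 5: route key 87: smallest pos >= 87 is 99 -> NC
Op 6: add NE@35 -> ring=[6:ND,35:NE,51:NA,62:NB,99:NC]
Op 7: add NF@33 -> ring=[6:ND,33:NF,35:NE,51:NA,62:NB,99:NC]
Final route key 23: smallest pos >= 23 is 33 -> NF

Answer: NF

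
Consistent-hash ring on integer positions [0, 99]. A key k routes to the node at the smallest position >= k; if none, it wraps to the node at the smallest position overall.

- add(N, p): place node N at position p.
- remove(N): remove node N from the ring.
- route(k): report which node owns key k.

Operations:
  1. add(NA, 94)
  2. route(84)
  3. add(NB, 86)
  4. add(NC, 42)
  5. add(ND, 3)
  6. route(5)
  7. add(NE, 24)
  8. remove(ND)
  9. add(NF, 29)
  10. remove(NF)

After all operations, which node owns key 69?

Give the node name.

Op 1: add NA@94 -> ring=[94:NA]
Op 2: route key 84: smallest pos >= 84 is 94 -> NA
Op 3: add NB@86 -> ring=[86:NB,94:NA]
Op 4: add NC@42 -> ring=[42:NC,86:NB,94:NA]
Op 5: add ND@3 -> ring=[3:ND,42:NC,86:NB,94:NA]
Op 6: route key 5: smallest pos >= 5 is 42 -> NC
Op 7: add NE@24 -> ring=[3:ND,24:NE,42:NC,86:NB,94:NA]
Op 8: remove ND -> ring=[24:NE,42:NC,86:NB,94:NA]
Op 9: add NF@29 -> ring=[24:NE,29:NF,42:NC,86:NB,94:NA]
Op 10: remove NF -> ring=[24:NE,42:NC,86:NB,94:NA]
Final route key 69: smallest pos >= 69 is 86 -> NB

Answer: NB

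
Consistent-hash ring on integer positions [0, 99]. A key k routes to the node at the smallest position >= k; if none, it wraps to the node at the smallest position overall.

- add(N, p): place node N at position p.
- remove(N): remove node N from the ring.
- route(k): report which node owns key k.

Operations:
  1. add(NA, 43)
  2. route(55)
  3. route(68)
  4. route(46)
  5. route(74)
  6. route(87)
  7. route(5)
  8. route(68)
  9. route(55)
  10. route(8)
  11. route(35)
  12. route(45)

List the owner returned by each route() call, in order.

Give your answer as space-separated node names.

Answer: NA NA NA NA NA NA NA NA NA NA NA

Derivation:
Op 1: add NA@43 -> ring=[43:NA]
Op 2: route key 55: none >= 55, wrap to smallest pos 43 -> NA
Op 3: route key 68: none >= 68, wrap to smallest pos 43 -> NA
Op 4: route key 46: none >= 46, wrap to smallest pos 43 -> NA
Op 5: route key 74: none >= 74, wrap to smallest pos 43 -> NA
Op 6: route key 87: none >= 87, wrap to smallest pos 43 -> NA
Op 7: route key 5: smallest pos >= 5 is 43 -> NA
Op 8: route key 68: none >= 68, wrap to smallest pos 43 -> NA
Op 9: route key 55: none >= 55, wrap to smallest pos 43 -> NA
Op 10: route key 8: smallest pos >= 8 is 43 -> NA
Op 11: route key 35: smallest pos >= 35 is 43 -> NA
Op 12: route key 45: none >= 45, wrap to smallest pos 43 -> NA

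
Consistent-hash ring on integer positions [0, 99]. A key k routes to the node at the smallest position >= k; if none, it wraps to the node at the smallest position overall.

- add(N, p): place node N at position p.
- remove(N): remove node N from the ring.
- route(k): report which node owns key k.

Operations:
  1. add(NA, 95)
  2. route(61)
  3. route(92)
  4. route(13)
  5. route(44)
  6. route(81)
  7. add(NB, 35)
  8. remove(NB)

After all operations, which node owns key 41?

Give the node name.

Op 1: add NA@95 -> ring=[95:NA]
Op 2: route key 61: smallest pos >= 61 is 95 -> NA
Op 3: route key 92: smallest pos >= 92 is 95 -> NA
Op 4: route key 13: smallest pos >= 13 is 95 -> NA
Op 5: route key 44: smallest pos >= 44 is 95 -> NA
Op 6: route key 81: smallest pos >= 81 is 95 -> NA
Op 7: add NB@35 -> ring=[35:NB,95:NA]
Op 8: remove NB -> ring=[95:NA]
Final route key 41: smallest pos >= 41 is 95 -> NA

Answer: NA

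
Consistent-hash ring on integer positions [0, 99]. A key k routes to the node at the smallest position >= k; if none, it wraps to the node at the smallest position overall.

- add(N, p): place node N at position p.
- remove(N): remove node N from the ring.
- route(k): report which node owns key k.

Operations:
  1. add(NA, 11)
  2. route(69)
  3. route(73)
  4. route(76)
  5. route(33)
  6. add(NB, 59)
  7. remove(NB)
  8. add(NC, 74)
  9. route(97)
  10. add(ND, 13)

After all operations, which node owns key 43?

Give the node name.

Op 1: add NA@11 -> ring=[11:NA]
Op 2: route key 69: none >= 69, wrap to smallest pos 11 -> NA
Op 3: route key 73: none >= 73, wrap to smallest pos 11 -> NA
Op 4: route key 76: none >= 76, wrap to smallest pos 11 -> NA
Op 5: route key 33: none >= 33, wrap to smallest pos 11 -> NA
Op 6: add NB@59 -> ring=[11:NA,59:NB]
Op 7: remove NB -> ring=[11:NA]
Op 8: add NC@74 -> ring=[11:NA,74:NC]
Op 9: route key 97: none >= 97, wrap to smallest pos 11 -> NA
Op 10: add ND@13 -> ring=[11:NA,13:ND,74:NC]
Final route key 43: smallest pos >= 43 is 74 -> NC

Answer: NC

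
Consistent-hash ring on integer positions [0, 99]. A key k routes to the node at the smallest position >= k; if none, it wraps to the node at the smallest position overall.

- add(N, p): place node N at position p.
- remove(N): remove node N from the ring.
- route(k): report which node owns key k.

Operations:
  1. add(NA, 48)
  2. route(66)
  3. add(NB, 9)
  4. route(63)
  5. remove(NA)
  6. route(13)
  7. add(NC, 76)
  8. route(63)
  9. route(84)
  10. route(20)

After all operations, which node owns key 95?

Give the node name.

Answer: NB

Derivation:
Op 1: add NA@48 -> ring=[48:NA]
Op 2: route key 66: none >= 66, wrap to smallest pos 48 -> NA
Op 3: add NB@9 -> ring=[9:NB,48:NA]
Op 4: route key 63: none >= 63, wrap to smallest pos 9 -> NB
Op 5: remove NA -> ring=[9:NB]
Op 6: route key 13: none >= 13, wrap to smallest pos 9 -> NB
Op 7: add NC@76 -> ring=[9:NB,76:NC]
Op 8: route key 63: smallest pos >= 63 is 76 -> NC
Op 9: route key 84: none >= 84, wrap to smallest pos 9 -> NB
Op 10: route key 20: smallest pos >= 20 is 76 -> NC
Final route key 95: none >= 95, wrap to smallest pos 9 -> NB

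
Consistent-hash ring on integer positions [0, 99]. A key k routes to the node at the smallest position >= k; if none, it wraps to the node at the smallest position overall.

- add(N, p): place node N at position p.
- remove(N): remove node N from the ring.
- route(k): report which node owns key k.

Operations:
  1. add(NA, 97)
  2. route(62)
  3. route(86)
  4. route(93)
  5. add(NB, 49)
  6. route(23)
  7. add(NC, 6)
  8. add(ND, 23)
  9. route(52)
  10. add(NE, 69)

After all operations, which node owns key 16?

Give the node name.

Op 1: add NA@97 -> ring=[97:NA]
Op 2: route key 62: smallest pos >= 62 is 97 -> NA
Op 3: route key 86: smallest pos >= 86 is 97 -> NA
Op 4: route key 93: smallest pos >= 93 is 97 -> NA
Op 5: add NB@49 -> ring=[49:NB,97:NA]
Op 6: route key 23: smallest pos >= 23 is 49 -> NB
Op 7: add NC@6 -> ring=[6:NC,49:NB,97:NA]
Op 8: add ND@23 -> ring=[6:NC,23:ND,49:NB,97:NA]
Op 9: route key 52: smallest pos >= 52 is 97 -> NA
Op 10: add NE@69 -> ring=[6:NC,23:ND,49:NB,69:NE,97:NA]
Final route key 16: smallest pos >= 16 is 23 -> ND

Answer: ND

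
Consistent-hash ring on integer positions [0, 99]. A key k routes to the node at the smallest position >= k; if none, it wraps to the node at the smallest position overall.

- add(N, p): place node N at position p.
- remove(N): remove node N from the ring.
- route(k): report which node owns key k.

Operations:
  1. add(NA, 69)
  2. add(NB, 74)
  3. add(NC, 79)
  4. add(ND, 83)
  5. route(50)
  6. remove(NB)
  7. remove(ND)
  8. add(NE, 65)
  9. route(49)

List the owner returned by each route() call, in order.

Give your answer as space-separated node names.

Answer: NA NE

Derivation:
Op 1: add NA@69 -> ring=[69:NA]
Op 2: add NB@74 -> ring=[69:NA,74:NB]
Op 3: add NC@79 -> ring=[69:NA,74:NB,79:NC]
Op 4: add ND@83 -> ring=[69:NA,74:NB,79:NC,83:ND]
Op 5: route key 50: smallest pos >= 50 is 69 -> NA
Op 6: remove NB -> ring=[69:NA,79:NC,83:ND]
Op 7: remove ND -> ring=[69:NA,79:NC]
Op 8: add NE@65 -> ring=[65:NE,69:NA,79:NC]
Op 9: route key 49: smallest pos >= 49 is 65 -> NE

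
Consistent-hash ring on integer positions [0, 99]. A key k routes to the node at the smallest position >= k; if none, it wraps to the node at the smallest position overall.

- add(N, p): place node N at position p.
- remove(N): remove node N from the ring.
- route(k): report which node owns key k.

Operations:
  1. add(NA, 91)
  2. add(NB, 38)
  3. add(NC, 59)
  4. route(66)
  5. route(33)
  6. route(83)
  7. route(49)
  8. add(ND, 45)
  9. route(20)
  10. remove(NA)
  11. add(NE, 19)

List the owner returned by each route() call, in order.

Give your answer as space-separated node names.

Op 1: add NA@91 -> ring=[91:NA]
Op 2: add NB@38 -> ring=[38:NB,91:NA]
Op 3: add NC@59 -> ring=[38:NB,59:NC,91:NA]
Op 4: route key 66: smallest pos >= 66 is 91 -> NA
Op 5: route key 33: smallest pos >= 33 is 38 -> NB
Op 6: route key 83: smallest pos >= 83 is 91 -> NA
Op 7: route key 49: smallest pos >= 49 is 59 -> NC
Op 8: add ND@45 -> ring=[38:NB,45:ND,59:NC,91:NA]
Op 9: route key 20: smallest pos >= 20 is 38 -> NB
Op 10: remove NA -> ring=[38:NB,45:ND,59:NC]
Op 11: add NE@19 -> ring=[19:NE,38:NB,45:ND,59:NC]

Answer: NA NB NA NC NB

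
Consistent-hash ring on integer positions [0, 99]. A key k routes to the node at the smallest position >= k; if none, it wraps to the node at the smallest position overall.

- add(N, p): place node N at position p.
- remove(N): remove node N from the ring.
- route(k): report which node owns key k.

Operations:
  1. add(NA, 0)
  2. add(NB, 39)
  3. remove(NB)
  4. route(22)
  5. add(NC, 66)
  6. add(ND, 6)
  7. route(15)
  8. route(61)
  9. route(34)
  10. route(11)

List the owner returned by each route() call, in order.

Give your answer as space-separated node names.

Answer: NA NC NC NC NC

Derivation:
Op 1: add NA@0 -> ring=[0:NA]
Op 2: add NB@39 -> ring=[0:NA,39:NB]
Op 3: remove NB -> ring=[0:NA]
Op 4: route key 22: none >= 22, wrap to smallest pos 0 -> NA
Op 5: add NC@66 -> ring=[0:NA,66:NC]
Op 6: add ND@6 -> ring=[0:NA,6:ND,66:NC]
Op 7: route key 15: smallest pos >= 15 is 66 -> NC
Op 8: route key 61: smallest pos >= 61 is 66 -> NC
Op 9: route key 34: smallest pos >= 34 is 66 -> NC
Op 10: route key 11: smallest pos >= 11 is 66 -> NC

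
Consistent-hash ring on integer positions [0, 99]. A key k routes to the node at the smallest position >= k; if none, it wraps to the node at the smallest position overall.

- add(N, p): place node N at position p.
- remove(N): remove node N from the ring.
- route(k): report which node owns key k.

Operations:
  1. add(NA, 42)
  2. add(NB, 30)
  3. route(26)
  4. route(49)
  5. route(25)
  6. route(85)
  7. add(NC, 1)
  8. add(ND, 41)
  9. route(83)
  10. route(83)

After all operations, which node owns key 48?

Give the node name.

Answer: NC

Derivation:
Op 1: add NA@42 -> ring=[42:NA]
Op 2: add NB@30 -> ring=[30:NB,42:NA]
Op 3: route key 26: smallest pos >= 26 is 30 -> NB
Op 4: route key 49: none >= 49, wrap to smallest pos 30 -> NB
Op 5: route key 25: smallest pos >= 25 is 30 -> NB
Op 6: route key 85: none >= 85, wrap to smallest pos 30 -> NB
Op 7: add NC@1 -> ring=[1:NC,30:NB,42:NA]
Op 8: add ND@41 -> ring=[1:NC,30:NB,41:ND,42:NA]
Op 9: route key 83: none >= 83, wrap to smallest pos 1 -> NC
Op 10: route key 83: none >= 83, wrap to smallest pos 1 -> NC
Final route key 48: none >= 48, wrap to smallest pos 1 -> NC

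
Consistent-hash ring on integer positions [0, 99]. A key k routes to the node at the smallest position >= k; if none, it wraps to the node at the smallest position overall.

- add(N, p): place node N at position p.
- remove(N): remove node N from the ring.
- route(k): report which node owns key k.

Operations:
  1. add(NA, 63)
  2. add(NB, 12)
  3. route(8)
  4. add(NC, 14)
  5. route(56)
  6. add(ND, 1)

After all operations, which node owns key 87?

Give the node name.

Answer: ND

Derivation:
Op 1: add NA@63 -> ring=[63:NA]
Op 2: add NB@12 -> ring=[12:NB,63:NA]
Op 3: route key 8: smallest pos >= 8 is 12 -> NB
Op 4: add NC@14 -> ring=[12:NB,14:NC,63:NA]
Op 5: route key 56: smallest pos >= 56 is 63 -> NA
Op 6: add ND@1 -> ring=[1:ND,12:NB,14:NC,63:NA]
Final route key 87: none >= 87, wrap to smallest pos 1 -> ND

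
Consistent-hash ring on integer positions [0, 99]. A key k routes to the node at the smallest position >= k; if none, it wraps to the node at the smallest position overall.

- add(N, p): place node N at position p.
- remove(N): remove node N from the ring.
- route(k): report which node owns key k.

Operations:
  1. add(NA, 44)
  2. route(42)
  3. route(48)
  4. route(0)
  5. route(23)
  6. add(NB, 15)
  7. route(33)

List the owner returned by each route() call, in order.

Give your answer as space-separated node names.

Op 1: add NA@44 -> ring=[44:NA]
Op 2: route key 42: smallest pos >= 42 is 44 -> NA
Op 3: route key 48: none >= 48, wrap to smallest pos 44 -> NA
Op 4: route key 0: smallest pos >= 0 is 44 -> NA
Op 5: route key 23: smallest pos >= 23 is 44 -> NA
Op 6: add NB@15 -> ring=[15:NB,44:NA]
Op 7: route key 33: smallest pos >= 33 is 44 -> NA

Answer: NA NA NA NA NA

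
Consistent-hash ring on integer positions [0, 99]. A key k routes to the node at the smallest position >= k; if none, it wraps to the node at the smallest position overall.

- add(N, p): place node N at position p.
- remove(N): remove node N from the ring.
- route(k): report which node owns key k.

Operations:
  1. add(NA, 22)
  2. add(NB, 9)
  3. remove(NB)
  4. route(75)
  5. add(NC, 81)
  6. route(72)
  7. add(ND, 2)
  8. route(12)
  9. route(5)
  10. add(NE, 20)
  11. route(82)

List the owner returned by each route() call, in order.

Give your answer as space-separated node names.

Op 1: add NA@22 -> ring=[22:NA]
Op 2: add NB@9 -> ring=[9:NB,22:NA]
Op 3: remove NB -> ring=[22:NA]
Op 4: route key 75: none >= 75, wrap to smallest pos 22 -> NA
Op 5: add NC@81 -> ring=[22:NA,81:NC]
Op 6: route key 72: smallest pos >= 72 is 81 -> NC
Op 7: add ND@2 -> ring=[2:ND,22:NA,81:NC]
Op 8: route key 12: smallest pos >= 12 is 22 -> NA
Op 9: route key 5: smallest pos >= 5 is 22 -> NA
Op 10: add NE@20 -> ring=[2:ND,20:NE,22:NA,81:NC]
Op 11: route key 82: none >= 82, wrap to smallest pos 2 -> ND

Answer: NA NC NA NA ND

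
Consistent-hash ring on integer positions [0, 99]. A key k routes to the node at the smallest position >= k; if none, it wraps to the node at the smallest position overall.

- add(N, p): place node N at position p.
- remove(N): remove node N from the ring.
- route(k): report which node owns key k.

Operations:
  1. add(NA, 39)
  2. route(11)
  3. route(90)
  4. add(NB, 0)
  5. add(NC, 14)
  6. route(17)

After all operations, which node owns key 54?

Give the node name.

Op 1: add NA@39 -> ring=[39:NA]
Op 2: route key 11: smallest pos >= 11 is 39 -> NA
Op 3: route key 90: none >= 90, wrap to smallest pos 39 -> NA
Op 4: add NB@0 -> ring=[0:NB,39:NA]
Op 5: add NC@14 -> ring=[0:NB,14:NC,39:NA]
Op 6: route key 17: smallest pos >= 17 is 39 -> NA
Final route key 54: none >= 54, wrap to smallest pos 0 -> NB

Answer: NB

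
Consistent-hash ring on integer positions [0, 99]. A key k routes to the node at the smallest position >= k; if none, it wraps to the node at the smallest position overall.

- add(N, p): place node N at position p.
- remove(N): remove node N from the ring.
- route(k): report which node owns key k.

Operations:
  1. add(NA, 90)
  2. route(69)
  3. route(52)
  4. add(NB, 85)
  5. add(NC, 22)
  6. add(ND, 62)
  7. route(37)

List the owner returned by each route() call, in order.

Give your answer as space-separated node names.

Answer: NA NA ND

Derivation:
Op 1: add NA@90 -> ring=[90:NA]
Op 2: route key 69: smallest pos >= 69 is 90 -> NA
Op 3: route key 52: smallest pos >= 52 is 90 -> NA
Op 4: add NB@85 -> ring=[85:NB,90:NA]
Op 5: add NC@22 -> ring=[22:NC,85:NB,90:NA]
Op 6: add ND@62 -> ring=[22:NC,62:ND,85:NB,90:NA]
Op 7: route key 37: smallest pos >= 37 is 62 -> ND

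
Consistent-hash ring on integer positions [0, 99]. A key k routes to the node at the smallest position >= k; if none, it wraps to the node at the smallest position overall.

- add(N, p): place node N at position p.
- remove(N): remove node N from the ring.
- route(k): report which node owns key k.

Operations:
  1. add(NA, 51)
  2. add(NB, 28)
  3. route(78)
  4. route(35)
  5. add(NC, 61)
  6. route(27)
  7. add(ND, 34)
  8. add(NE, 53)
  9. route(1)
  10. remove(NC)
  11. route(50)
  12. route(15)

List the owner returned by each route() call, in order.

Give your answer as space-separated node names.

Op 1: add NA@51 -> ring=[51:NA]
Op 2: add NB@28 -> ring=[28:NB,51:NA]
Op 3: route key 78: none >= 78, wrap to smallest pos 28 -> NB
Op 4: route key 35: smallest pos >= 35 is 51 -> NA
Op 5: add NC@61 -> ring=[28:NB,51:NA,61:NC]
Op 6: route key 27: smallest pos >= 27 is 28 -> NB
Op 7: add ND@34 -> ring=[28:NB,34:ND,51:NA,61:NC]
Op 8: add NE@53 -> ring=[28:NB,34:ND,51:NA,53:NE,61:NC]
Op 9: route key 1: smallest pos >= 1 is 28 -> NB
Op 10: remove NC -> ring=[28:NB,34:ND,51:NA,53:NE]
Op 11: route key 50: smallest pos >= 50 is 51 -> NA
Op 12: route key 15: smallest pos >= 15 is 28 -> NB

Answer: NB NA NB NB NA NB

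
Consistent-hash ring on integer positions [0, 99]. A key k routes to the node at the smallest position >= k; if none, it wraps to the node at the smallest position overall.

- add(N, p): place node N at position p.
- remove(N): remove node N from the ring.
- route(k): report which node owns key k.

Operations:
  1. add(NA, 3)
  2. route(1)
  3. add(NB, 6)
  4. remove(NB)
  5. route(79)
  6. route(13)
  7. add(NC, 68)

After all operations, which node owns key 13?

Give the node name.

Answer: NC

Derivation:
Op 1: add NA@3 -> ring=[3:NA]
Op 2: route key 1: smallest pos >= 1 is 3 -> NA
Op 3: add NB@6 -> ring=[3:NA,6:NB]
Op 4: remove NB -> ring=[3:NA]
Op 5: route key 79: none >= 79, wrap to smallest pos 3 -> NA
Op 6: route key 13: none >= 13, wrap to smallest pos 3 -> NA
Op 7: add NC@68 -> ring=[3:NA,68:NC]
Final route key 13: smallest pos >= 13 is 68 -> NC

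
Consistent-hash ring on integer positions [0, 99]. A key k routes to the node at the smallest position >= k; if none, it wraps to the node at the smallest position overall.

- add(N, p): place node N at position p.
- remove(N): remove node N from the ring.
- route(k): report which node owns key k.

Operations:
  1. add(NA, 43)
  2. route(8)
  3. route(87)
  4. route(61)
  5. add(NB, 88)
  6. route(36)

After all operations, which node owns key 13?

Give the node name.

Answer: NA

Derivation:
Op 1: add NA@43 -> ring=[43:NA]
Op 2: route key 8: smallest pos >= 8 is 43 -> NA
Op 3: route key 87: none >= 87, wrap to smallest pos 43 -> NA
Op 4: route key 61: none >= 61, wrap to smallest pos 43 -> NA
Op 5: add NB@88 -> ring=[43:NA,88:NB]
Op 6: route key 36: smallest pos >= 36 is 43 -> NA
Final route key 13: smallest pos >= 13 is 43 -> NA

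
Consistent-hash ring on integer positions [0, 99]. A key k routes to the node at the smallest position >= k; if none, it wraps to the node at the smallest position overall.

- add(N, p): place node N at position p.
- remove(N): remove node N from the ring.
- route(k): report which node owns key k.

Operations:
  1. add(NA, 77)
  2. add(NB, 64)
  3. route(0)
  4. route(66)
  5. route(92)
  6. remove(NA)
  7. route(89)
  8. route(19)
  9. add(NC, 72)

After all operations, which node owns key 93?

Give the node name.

Answer: NB

Derivation:
Op 1: add NA@77 -> ring=[77:NA]
Op 2: add NB@64 -> ring=[64:NB,77:NA]
Op 3: route key 0: smallest pos >= 0 is 64 -> NB
Op 4: route key 66: smallest pos >= 66 is 77 -> NA
Op 5: route key 92: none >= 92, wrap to smallest pos 64 -> NB
Op 6: remove NA -> ring=[64:NB]
Op 7: route key 89: none >= 89, wrap to smallest pos 64 -> NB
Op 8: route key 19: smallest pos >= 19 is 64 -> NB
Op 9: add NC@72 -> ring=[64:NB,72:NC]
Final route key 93: none >= 93, wrap to smallest pos 64 -> NB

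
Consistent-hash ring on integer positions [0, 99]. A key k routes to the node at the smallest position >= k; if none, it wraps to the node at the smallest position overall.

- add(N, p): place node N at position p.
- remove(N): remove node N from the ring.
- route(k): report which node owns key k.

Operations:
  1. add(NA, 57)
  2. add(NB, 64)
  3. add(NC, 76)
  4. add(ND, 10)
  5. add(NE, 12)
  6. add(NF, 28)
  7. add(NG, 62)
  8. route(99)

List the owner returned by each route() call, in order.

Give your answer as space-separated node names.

Answer: ND

Derivation:
Op 1: add NA@57 -> ring=[57:NA]
Op 2: add NB@64 -> ring=[57:NA,64:NB]
Op 3: add NC@76 -> ring=[57:NA,64:NB,76:NC]
Op 4: add ND@10 -> ring=[10:ND,57:NA,64:NB,76:NC]
Op 5: add NE@12 -> ring=[10:ND,12:NE,57:NA,64:NB,76:NC]
Op 6: add NF@28 -> ring=[10:ND,12:NE,28:NF,57:NA,64:NB,76:NC]
Op 7: add NG@62 -> ring=[10:ND,12:NE,28:NF,57:NA,62:NG,64:NB,76:NC]
Op 8: route key 99: none >= 99, wrap to smallest pos 10 -> ND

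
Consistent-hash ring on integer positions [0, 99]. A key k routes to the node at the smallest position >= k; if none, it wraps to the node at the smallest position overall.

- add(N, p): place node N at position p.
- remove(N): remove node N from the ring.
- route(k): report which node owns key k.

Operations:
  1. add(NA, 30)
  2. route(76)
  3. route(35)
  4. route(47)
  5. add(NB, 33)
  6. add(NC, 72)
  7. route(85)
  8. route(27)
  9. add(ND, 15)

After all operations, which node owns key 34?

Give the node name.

Op 1: add NA@30 -> ring=[30:NA]
Op 2: route key 76: none >= 76, wrap to smallest pos 30 -> NA
Op 3: route key 35: none >= 35, wrap to smallest pos 30 -> NA
Op 4: route key 47: none >= 47, wrap to smallest pos 30 -> NA
Op 5: add NB@33 -> ring=[30:NA,33:NB]
Op 6: add NC@72 -> ring=[30:NA,33:NB,72:NC]
Op 7: route key 85: none >= 85, wrap to smallest pos 30 -> NA
Op 8: route key 27: smallest pos >= 27 is 30 -> NA
Op 9: add ND@15 -> ring=[15:ND,30:NA,33:NB,72:NC]
Final route key 34: smallest pos >= 34 is 72 -> NC

Answer: NC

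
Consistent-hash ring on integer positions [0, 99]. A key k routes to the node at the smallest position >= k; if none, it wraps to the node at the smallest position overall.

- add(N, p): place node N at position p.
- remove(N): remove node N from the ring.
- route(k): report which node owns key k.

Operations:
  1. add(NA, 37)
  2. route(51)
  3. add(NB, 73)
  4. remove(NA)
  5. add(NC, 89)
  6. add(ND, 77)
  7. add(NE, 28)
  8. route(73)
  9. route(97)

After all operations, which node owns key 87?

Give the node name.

Op 1: add NA@37 -> ring=[37:NA]
Op 2: route key 51: none >= 51, wrap to smallest pos 37 -> NA
Op 3: add NB@73 -> ring=[37:NA,73:NB]
Op 4: remove NA -> ring=[73:NB]
Op 5: add NC@89 -> ring=[73:NB,89:NC]
Op 6: add ND@77 -> ring=[73:NB,77:ND,89:NC]
Op 7: add NE@28 -> ring=[28:NE,73:NB,77:ND,89:NC]
Op 8: route key 73: smallest pos >= 73 is 73 -> NB
Op 9: route key 97: none >= 97, wrap to smallest pos 28 -> NE
Final route key 87: smallest pos >= 87 is 89 -> NC

Answer: NC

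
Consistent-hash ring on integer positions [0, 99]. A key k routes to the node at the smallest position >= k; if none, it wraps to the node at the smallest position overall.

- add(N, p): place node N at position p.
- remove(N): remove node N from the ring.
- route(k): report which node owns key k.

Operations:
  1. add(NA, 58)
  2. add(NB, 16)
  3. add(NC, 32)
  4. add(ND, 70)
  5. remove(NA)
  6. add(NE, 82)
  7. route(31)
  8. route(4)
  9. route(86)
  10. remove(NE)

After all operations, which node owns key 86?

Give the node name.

Answer: NB

Derivation:
Op 1: add NA@58 -> ring=[58:NA]
Op 2: add NB@16 -> ring=[16:NB,58:NA]
Op 3: add NC@32 -> ring=[16:NB,32:NC,58:NA]
Op 4: add ND@70 -> ring=[16:NB,32:NC,58:NA,70:ND]
Op 5: remove NA -> ring=[16:NB,32:NC,70:ND]
Op 6: add NE@82 -> ring=[16:NB,32:NC,70:ND,82:NE]
Op 7: route key 31: smallest pos >= 31 is 32 -> NC
Op 8: route key 4: smallest pos >= 4 is 16 -> NB
Op 9: route key 86: none >= 86, wrap to smallest pos 16 -> NB
Op 10: remove NE -> ring=[16:NB,32:NC,70:ND]
Final route key 86: none >= 86, wrap to smallest pos 16 -> NB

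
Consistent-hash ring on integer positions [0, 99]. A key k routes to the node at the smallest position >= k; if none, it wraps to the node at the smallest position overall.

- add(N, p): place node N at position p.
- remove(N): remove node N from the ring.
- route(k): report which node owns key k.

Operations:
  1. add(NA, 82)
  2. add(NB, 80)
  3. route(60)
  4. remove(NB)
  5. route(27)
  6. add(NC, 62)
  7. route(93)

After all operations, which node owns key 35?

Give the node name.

Op 1: add NA@82 -> ring=[82:NA]
Op 2: add NB@80 -> ring=[80:NB,82:NA]
Op 3: route key 60: smallest pos >= 60 is 80 -> NB
Op 4: remove NB -> ring=[82:NA]
Op 5: route key 27: smallest pos >= 27 is 82 -> NA
Op 6: add NC@62 -> ring=[62:NC,82:NA]
Op 7: route key 93: none >= 93, wrap to smallest pos 62 -> NC
Final route key 35: smallest pos >= 35 is 62 -> NC

Answer: NC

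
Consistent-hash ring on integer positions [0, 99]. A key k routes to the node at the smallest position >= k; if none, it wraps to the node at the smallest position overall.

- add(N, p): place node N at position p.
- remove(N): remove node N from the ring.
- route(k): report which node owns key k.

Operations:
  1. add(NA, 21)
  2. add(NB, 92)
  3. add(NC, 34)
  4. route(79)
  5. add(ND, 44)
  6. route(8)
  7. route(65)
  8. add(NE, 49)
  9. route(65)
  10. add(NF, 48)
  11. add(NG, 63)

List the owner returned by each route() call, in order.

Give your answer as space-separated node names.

Answer: NB NA NB NB

Derivation:
Op 1: add NA@21 -> ring=[21:NA]
Op 2: add NB@92 -> ring=[21:NA,92:NB]
Op 3: add NC@34 -> ring=[21:NA,34:NC,92:NB]
Op 4: route key 79: smallest pos >= 79 is 92 -> NB
Op 5: add ND@44 -> ring=[21:NA,34:NC,44:ND,92:NB]
Op 6: route key 8: smallest pos >= 8 is 21 -> NA
Op 7: route key 65: smallest pos >= 65 is 92 -> NB
Op 8: add NE@49 -> ring=[21:NA,34:NC,44:ND,49:NE,92:NB]
Op 9: route key 65: smallest pos >= 65 is 92 -> NB
Op 10: add NF@48 -> ring=[21:NA,34:NC,44:ND,48:NF,49:NE,92:NB]
Op 11: add NG@63 -> ring=[21:NA,34:NC,44:ND,48:NF,49:NE,63:NG,92:NB]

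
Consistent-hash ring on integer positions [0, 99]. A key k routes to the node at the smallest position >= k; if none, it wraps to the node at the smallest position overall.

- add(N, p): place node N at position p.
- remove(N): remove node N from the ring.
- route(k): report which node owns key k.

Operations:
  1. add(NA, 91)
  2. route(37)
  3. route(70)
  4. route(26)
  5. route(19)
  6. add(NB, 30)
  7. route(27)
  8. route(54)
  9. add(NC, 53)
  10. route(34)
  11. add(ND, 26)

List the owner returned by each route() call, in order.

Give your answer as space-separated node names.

Answer: NA NA NA NA NB NA NC

Derivation:
Op 1: add NA@91 -> ring=[91:NA]
Op 2: route key 37: smallest pos >= 37 is 91 -> NA
Op 3: route key 70: smallest pos >= 70 is 91 -> NA
Op 4: route key 26: smallest pos >= 26 is 91 -> NA
Op 5: route key 19: smallest pos >= 19 is 91 -> NA
Op 6: add NB@30 -> ring=[30:NB,91:NA]
Op 7: route key 27: smallest pos >= 27 is 30 -> NB
Op 8: route key 54: smallest pos >= 54 is 91 -> NA
Op 9: add NC@53 -> ring=[30:NB,53:NC,91:NA]
Op 10: route key 34: smallest pos >= 34 is 53 -> NC
Op 11: add ND@26 -> ring=[26:ND,30:NB,53:NC,91:NA]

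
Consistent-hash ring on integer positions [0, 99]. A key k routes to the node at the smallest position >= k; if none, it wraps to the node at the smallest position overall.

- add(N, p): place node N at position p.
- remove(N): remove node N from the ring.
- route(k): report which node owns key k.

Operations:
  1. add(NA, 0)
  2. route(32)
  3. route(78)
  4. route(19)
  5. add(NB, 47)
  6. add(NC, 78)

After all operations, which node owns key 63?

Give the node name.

Op 1: add NA@0 -> ring=[0:NA]
Op 2: route key 32: none >= 32, wrap to smallest pos 0 -> NA
Op 3: route key 78: none >= 78, wrap to smallest pos 0 -> NA
Op 4: route key 19: none >= 19, wrap to smallest pos 0 -> NA
Op 5: add NB@47 -> ring=[0:NA,47:NB]
Op 6: add NC@78 -> ring=[0:NA,47:NB,78:NC]
Final route key 63: smallest pos >= 63 is 78 -> NC

Answer: NC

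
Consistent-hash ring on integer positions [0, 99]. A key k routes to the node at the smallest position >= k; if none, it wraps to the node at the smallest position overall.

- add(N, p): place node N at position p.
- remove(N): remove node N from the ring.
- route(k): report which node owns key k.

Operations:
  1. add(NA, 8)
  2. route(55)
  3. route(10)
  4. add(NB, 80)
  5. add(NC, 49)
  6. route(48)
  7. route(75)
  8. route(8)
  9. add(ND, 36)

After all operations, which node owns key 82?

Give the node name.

Answer: NA

Derivation:
Op 1: add NA@8 -> ring=[8:NA]
Op 2: route key 55: none >= 55, wrap to smallest pos 8 -> NA
Op 3: route key 10: none >= 10, wrap to smallest pos 8 -> NA
Op 4: add NB@80 -> ring=[8:NA,80:NB]
Op 5: add NC@49 -> ring=[8:NA,49:NC,80:NB]
Op 6: route key 48: smallest pos >= 48 is 49 -> NC
Op 7: route key 75: smallest pos >= 75 is 80 -> NB
Op 8: route key 8: smallest pos >= 8 is 8 -> NA
Op 9: add ND@36 -> ring=[8:NA,36:ND,49:NC,80:NB]
Final route key 82: none >= 82, wrap to smallest pos 8 -> NA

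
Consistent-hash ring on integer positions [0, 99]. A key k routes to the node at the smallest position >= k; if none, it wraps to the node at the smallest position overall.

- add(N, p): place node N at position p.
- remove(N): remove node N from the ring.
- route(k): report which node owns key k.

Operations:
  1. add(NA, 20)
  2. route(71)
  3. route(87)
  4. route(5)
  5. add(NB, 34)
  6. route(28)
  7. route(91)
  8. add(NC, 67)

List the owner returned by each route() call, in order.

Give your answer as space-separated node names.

Op 1: add NA@20 -> ring=[20:NA]
Op 2: route key 71: none >= 71, wrap to smallest pos 20 -> NA
Op 3: route key 87: none >= 87, wrap to smallest pos 20 -> NA
Op 4: route key 5: smallest pos >= 5 is 20 -> NA
Op 5: add NB@34 -> ring=[20:NA,34:NB]
Op 6: route key 28: smallest pos >= 28 is 34 -> NB
Op 7: route key 91: none >= 91, wrap to smallest pos 20 -> NA
Op 8: add NC@67 -> ring=[20:NA,34:NB,67:NC]

Answer: NA NA NA NB NA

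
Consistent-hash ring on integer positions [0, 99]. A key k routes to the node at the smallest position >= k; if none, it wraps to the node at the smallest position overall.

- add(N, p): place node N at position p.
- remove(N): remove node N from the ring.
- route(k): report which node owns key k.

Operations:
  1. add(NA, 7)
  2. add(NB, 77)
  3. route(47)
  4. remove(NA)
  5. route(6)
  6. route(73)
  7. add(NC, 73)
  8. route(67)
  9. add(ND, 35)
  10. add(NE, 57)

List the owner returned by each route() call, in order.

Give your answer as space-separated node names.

Op 1: add NA@7 -> ring=[7:NA]
Op 2: add NB@77 -> ring=[7:NA,77:NB]
Op 3: route key 47: smallest pos >= 47 is 77 -> NB
Op 4: remove NA -> ring=[77:NB]
Op 5: route key 6: smallest pos >= 6 is 77 -> NB
Op 6: route key 73: smallest pos >= 73 is 77 -> NB
Op 7: add NC@73 -> ring=[73:NC,77:NB]
Op 8: route key 67: smallest pos >= 67 is 73 -> NC
Op 9: add ND@35 -> ring=[35:ND,73:NC,77:NB]
Op 10: add NE@57 -> ring=[35:ND,57:NE,73:NC,77:NB]

Answer: NB NB NB NC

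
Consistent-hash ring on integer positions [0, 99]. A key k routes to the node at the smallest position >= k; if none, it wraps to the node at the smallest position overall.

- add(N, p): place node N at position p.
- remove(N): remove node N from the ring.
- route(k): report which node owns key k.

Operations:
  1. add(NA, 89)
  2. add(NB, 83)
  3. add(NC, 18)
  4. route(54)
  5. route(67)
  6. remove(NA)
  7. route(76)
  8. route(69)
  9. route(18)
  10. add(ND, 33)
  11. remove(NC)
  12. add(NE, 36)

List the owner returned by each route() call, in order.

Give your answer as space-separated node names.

Op 1: add NA@89 -> ring=[89:NA]
Op 2: add NB@83 -> ring=[83:NB,89:NA]
Op 3: add NC@18 -> ring=[18:NC,83:NB,89:NA]
Op 4: route key 54: smallest pos >= 54 is 83 -> NB
Op 5: route key 67: smallest pos >= 67 is 83 -> NB
Op 6: remove NA -> ring=[18:NC,83:NB]
Op 7: route key 76: smallest pos >= 76 is 83 -> NB
Op 8: route key 69: smallest pos >= 69 is 83 -> NB
Op 9: route key 18: smallest pos >= 18 is 18 -> NC
Op 10: add ND@33 -> ring=[18:NC,33:ND,83:NB]
Op 11: remove NC -> ring=[33:ND,83:NB]
Op 12: add NE@36 -> ring=[33:ND,36:NE,83:NB]

Answer: NB NB NB NB NC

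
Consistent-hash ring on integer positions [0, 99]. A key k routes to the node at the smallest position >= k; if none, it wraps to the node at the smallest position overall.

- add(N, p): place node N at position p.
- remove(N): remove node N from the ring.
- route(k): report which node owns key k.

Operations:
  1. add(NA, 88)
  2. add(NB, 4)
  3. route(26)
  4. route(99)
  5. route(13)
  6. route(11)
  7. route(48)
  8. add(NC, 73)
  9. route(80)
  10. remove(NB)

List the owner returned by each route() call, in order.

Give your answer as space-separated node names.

Answer: NA NB NA NA NA NA

Derivation:
Op 1: add NA@88 -> ring=[88:NA]
Op 2: add NB@4 -> ring=[4:NB,88:NA]
Op 3: route key 26: smallest pos >= 26 is 88 -> NA
Op 4: route key 99: none >= 99, wrap to smallest pos 4 -> NB
Op 5: route key 13: smallest pos >= 13 is 88 -> NA
Op 6: route key 11: smallest pos >= 11 is 88 -> NA
Op 7: route key 48: smallest pos >= 48 is 88 -> NA
Op 8: add NC@73 -> ring=[4:NB,73:NC,88:NA]
Op 9: route key 80: smallest pos >= 80 is 88 -> NA
Op 10: remove NB -> ring=[73:NC,88:NA]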